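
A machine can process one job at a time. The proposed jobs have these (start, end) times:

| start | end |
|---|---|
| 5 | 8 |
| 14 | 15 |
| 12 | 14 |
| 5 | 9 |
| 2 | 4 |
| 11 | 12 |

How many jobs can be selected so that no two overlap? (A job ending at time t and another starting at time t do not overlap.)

Sort by end time and greedily take each interval whose start is ≥ the last chosen end.
By end time: (2,4), (5,8), (5,9), (11,12), (12,14), (14,15).
Pick (2,4); next start ≥ 4 → (5,8); next start ≥ 8 → (11,12); next start ≥ 12 → (12,14); next start ≥ 14 → (14,15).
Selected 5 jobs.

5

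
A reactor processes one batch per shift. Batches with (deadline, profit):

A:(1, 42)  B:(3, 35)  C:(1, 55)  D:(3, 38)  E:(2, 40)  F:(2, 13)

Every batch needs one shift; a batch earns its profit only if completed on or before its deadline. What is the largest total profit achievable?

133

Take jobs in profit order; each goes to the latest open slot no later than its deadline.
Profit order: C=55 A=42 E=40 D=38 B=35 F=13
Assign: C→slot 1, A skipped, E→slot 2, D→slot 3, B skipped, F skipped.
Slots: [1:C] [2:E] [3:D]
Profit = 55 + 40 + 38 = 133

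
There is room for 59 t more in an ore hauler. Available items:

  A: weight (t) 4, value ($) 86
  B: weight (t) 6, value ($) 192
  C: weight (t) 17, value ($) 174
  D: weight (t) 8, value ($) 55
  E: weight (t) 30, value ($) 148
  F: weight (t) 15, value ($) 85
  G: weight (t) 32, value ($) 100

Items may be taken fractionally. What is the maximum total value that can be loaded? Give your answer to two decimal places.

636.40

Ratios (sorted): B 32.00, A 21.50, C 10.24, D 6.88, F 5.67, E 4.93, G 3.12
take B (6 @ 192); take A (4 @ 86); take C (17 @ 174); take D (8 @ 55); take F (15 @ 85); take 9/30 of E → 44.40. Capacity used 59/59.
Total value = 636.40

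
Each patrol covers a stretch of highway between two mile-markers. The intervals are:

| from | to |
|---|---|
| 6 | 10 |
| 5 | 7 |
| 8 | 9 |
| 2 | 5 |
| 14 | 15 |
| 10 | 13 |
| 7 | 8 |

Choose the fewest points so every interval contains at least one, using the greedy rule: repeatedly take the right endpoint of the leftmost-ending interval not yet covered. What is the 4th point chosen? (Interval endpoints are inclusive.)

Sort by right endpoint; whenever an interval is uncovered, place a point at its right end.
Sorted: [2,5] [5,7] [7,8] [8,9] [6,10] [10,13] [14,15]
{[2,5],[5,7]} hit by 5; {[7,8],[8,9],[6,10]} hit by 8; {[10,13]} hit by 13; {[14,15]} hit by 15.
Points: 5, 8, 13, 15 (4 total).

15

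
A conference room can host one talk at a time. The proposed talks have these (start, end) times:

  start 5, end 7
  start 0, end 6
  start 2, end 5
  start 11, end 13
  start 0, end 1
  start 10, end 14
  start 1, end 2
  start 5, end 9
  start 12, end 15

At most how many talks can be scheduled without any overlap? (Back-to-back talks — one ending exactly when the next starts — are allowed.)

5

Sort by end time and greedily take each interval whose start is ≥ the last chosen end.
Sorted by end: (0,1)  (1,2)  (2,5)  (0,6)  (5,7)  (5,9)  (11,13)  (10,14)  (12,15)
take (0,1); take (1,2); take (2,5); skip (0,6); take (5,7); take (11,13); skip (10,14); skip (12,15).
Selected 5 talks.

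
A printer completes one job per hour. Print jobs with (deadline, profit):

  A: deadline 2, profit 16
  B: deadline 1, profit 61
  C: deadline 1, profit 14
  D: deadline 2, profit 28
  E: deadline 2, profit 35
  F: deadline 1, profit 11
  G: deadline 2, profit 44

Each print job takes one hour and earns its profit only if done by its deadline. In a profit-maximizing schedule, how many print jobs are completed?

2

Take jobs in profit order; each goes to the latest open slot no later than its deadline.
By profit: B(d1,61), G(d2,44), E(d2,35), D(d2,28), A(d2,16), C(d1,14), F(d1,11)
B→slot 1; G→slot 2; E skipped; D skipped; A skipped; C skipped; F skipped.
2 of 7 scheduled.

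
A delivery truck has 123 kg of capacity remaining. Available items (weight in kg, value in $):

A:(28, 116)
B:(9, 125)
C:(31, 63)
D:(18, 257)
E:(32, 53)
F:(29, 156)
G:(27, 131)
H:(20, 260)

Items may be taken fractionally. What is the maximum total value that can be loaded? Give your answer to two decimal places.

1011.86

Greedy by value/weight ratio, highest first.
Ratios (sorted): D 14.28, B 13.89, H 13.00, F 5.38, G 4.85, A 4.14, C 2.03, E 1.66
take D (18 @ 257); take B (9 @ 125); take H (20 @ 260); take F (29 @ 156); take G (27 @ 131); take 20/28 of A → 82.86. Capacity used 123/123.
Total value = 1011.86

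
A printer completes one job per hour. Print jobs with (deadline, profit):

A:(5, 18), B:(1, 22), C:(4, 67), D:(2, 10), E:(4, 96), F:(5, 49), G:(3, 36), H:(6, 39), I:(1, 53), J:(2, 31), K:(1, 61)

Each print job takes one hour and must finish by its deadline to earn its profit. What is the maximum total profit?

Sort by profit descending; place each in the latest free slot ≤ its deadline.
Profit order: E=96 C=67 K=61 I=53 F=49 H=39 G=36 J=31 B=22 A=18 D=10
Assign: E→slot 4, C→slot 3, K→slot 1, I skipped, F→slot 5, H→slot 6, G→slot 2, J skipped, B skipped, A skipped, D skipped.
Slots: [1:K] [2:G] [3:C] [4:E] [5:F] [6:H]
Profit = 61 + 36 + 67 + 96 + 49 + 39 = 348

348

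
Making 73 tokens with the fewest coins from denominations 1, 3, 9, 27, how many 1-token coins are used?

1

Use the largest denomination that fits, subtract, and repeat.
73 = 2×27 + 2×9 + 1×1
Count of 1: 1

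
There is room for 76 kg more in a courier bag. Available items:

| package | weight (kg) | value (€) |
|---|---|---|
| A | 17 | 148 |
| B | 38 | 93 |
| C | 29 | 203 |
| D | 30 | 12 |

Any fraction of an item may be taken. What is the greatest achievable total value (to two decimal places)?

Sort by value per unit weight and fill in that order.
Ratios (sorted): A 8.71, C 7.00, B 2.45, D 0.40
take A (17 @ 148); take C (29 @ 203); take 30/38 of B → 73.42. Capacity used 76/76.
Total value = 424.42

424.42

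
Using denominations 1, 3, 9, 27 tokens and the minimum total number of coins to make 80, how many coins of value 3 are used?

80 − 2×27→26 − 2×9→8 − 2×3→2 − 2×1→0
Count of 3: 2

2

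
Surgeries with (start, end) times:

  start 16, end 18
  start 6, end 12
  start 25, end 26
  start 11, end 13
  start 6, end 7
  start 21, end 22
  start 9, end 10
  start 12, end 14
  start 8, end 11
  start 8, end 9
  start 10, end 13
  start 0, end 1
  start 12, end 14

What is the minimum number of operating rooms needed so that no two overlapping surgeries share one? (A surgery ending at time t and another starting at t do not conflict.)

4

starts: [0, 6, 6, 8, 8, 9, 10, 11, 12, 12, 16, 21, 25]
ends:   [1, 7, 9, 10, 11, 12, 13, 13, 14, 14, 18, 22, 26]
s0→1 e1→0 s6→1 s6→2 e7→1 s8→2 s8→3 e9→2 s9→3 e10→2 s10→3 e11→2 s11→3 e12→2 s12→3 s12→4  — peak 4.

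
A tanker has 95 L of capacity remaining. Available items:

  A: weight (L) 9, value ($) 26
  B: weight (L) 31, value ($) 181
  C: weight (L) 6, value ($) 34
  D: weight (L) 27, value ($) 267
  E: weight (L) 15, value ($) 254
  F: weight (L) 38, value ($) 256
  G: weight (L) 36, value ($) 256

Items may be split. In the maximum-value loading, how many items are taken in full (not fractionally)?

3

Ratios (sorted): E 16.93, D 9.89, G 7.11, F 6.74, B 5.84, C 5.67, A 2.89
take E (15 @ 254); take D (27 @ 267); take G (36 @ 256); take 17/38 of F → 114.53. Capacity used 95/95.
3 item(s) taken whole; one partial (take 17/38 of F).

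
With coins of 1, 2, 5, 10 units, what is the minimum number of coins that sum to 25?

25 = 2×10 + 1×5
Total coins = 2 + 1 = 3

3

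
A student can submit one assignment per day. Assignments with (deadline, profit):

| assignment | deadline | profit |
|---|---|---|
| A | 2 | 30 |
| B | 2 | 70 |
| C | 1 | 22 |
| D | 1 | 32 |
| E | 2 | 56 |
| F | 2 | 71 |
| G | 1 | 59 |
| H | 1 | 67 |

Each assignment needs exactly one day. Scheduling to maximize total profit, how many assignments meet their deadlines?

Sort by profit descending; place each in the latest free slot ≤ its deadline.
By profit: F(d2,71), B(d2,70), H(d1,67), G(d1,59), E(d2,56), D(d1,32), A(d2,30), C(d1,22)
F→slot 2; B→slot 1; H skipped; G skipped; E skipped; D skipped; A skipped; C skipped.
2 of 8 scheduled.

2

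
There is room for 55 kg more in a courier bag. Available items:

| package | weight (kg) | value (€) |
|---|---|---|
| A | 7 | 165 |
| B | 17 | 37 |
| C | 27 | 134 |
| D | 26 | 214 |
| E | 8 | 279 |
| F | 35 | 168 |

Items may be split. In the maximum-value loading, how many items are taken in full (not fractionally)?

3

Sort by value per unit weight and fill in that order.
Order: E (279/8=34.88) > A (165/7=23.57) > D (214/26=8.23) > C (134/27=4.96) > F (168/35=4.80) > B (37/17=2.18)
Fill: take E (8 @ 279) → take A (7 @ 165) → take D (26 @ 214) → take 14/27 of C → 69.48; 55/55 used.
3 item(s) taken whole; one partial (take 14/27 of C).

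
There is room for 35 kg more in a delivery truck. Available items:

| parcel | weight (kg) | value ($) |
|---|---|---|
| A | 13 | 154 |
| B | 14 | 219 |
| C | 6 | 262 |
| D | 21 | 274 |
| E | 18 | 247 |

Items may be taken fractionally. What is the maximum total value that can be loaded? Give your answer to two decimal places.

686.83

Greedy by value/weight ratio, highest first.
Ratios (sorted): C 43.67, B 15.64, E 13.72, D 13.05, A 11.85
take C (6 @ 262); take B (14 @ 219); take 15/18 of E → 205.83. Capacity used 35/35.
Total value = 686.83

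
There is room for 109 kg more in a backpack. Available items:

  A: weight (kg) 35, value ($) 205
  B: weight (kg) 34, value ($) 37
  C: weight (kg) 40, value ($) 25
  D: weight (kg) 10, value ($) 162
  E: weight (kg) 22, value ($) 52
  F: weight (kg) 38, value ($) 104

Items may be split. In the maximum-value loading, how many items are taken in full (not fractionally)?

4

Greedy by value/weight ratio, highest first.
Order: D (162/10=16.20) > A (205/35=5.86) > F (104/38=2.74) > E (52/22=2.36) > B (37/34=1.09) > C (25/40=0.62)
Fill: take D (10 @ 162) → take A (35 @ 205) → take F (38 @ 104) → take E (22 @ 52) → take 4/34 of B → 4.35; 109/109 used.
4 item(s) taken whole; one partial (take 4/34 of B).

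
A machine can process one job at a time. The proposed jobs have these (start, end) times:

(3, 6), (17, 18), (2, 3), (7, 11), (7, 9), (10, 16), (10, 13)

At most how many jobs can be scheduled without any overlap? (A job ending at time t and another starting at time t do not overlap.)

5

Greedy by earliest finish: after sorting by end time, pick each interval compatible with the last pick.
By end time: (2,3), (3,6), (7,9), (7,11), (10,13), (10,16), (17,18).
Pick (2,3); next start ≥ 3 → (3,6); next start ≥ 6 → (7,9); next start ≥ 9 → (10,13); next start ≥ 13 → (17,18).
Selected 5 jobs.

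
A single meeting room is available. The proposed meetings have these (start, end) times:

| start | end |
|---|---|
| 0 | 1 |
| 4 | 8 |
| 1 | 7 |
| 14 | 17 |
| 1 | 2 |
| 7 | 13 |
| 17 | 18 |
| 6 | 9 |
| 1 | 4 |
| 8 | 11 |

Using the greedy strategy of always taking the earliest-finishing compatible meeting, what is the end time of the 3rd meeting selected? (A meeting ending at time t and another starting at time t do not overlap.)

8

Order by finish time; keep every interval that doesn't clash with the previous kept one.
By end time: (0,1), (1,2), (1,4), (1,7), (4,8), (6,9), (8,11), (7,13), (14,17), (17,18).
Pick (0,1); next start ≥ 1 → (1,2); next start ≥ 2 → (4,8); next start ≥ 8 → (8,11); next start ≥ 11 → (14,17); next start ≥ 17 → (17,18).
Selected: (0,1) (1,2) (4,8) (8,11) (14,17) (17,18)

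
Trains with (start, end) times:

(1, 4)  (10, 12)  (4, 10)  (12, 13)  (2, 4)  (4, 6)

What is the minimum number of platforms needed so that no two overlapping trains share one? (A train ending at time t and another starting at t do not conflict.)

2

starts: [1, 2, 4, 4, 10, 12]
ends:   [4, 4, 6, 10, 12, 13]
s1→1 s2→2  — peak 2.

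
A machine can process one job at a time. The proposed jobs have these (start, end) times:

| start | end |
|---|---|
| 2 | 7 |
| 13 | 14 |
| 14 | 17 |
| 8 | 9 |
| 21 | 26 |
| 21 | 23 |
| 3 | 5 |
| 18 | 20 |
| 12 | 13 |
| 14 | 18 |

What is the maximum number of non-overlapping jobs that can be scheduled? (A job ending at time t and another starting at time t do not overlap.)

7

Sorted by end: (3,5)  (2,7)  (8,9)  (12,13)  (13,14)  (14,17)  (14,18)  (18,20)  (21,23)  (21,26)
take (3,5); take (8,9); take (12,13); take (13,14); take (14,17); skip (14,18); take (18,20); take (21,23).
Selected 7 jobs.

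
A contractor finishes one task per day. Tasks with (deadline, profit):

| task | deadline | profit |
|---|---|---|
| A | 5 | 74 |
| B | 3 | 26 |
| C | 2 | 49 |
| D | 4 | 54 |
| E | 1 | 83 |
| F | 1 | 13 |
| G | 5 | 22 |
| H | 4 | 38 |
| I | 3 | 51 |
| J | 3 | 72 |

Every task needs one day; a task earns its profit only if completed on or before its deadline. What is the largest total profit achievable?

Take jobs in profit order; each goes to the latest open slot no later than its deadline.
By profit: E(d1,83), A(d5,74), J(d3,72), D(d4,54), I(d3,51), C(d2,49), H(d4,38), B(d3,26), G(d5,22), F(d1,13)
E→slot 1; A→slot 5; J→slot 3; D→slot 4; I→slot 2; C skipped; H skipped; B skipped; G skipped; F skipped.
Profit = 83 + 51 + 72 + 54 + 74 = 334

334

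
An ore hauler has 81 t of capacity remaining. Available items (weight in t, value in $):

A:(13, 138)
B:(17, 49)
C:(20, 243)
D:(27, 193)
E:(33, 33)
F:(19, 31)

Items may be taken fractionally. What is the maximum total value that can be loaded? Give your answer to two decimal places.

Sort by value per unit weight and fill in that order.
Order: C (243/20=12.15) > A (138/13=10.62) > D (193/27=7.15) > B (49/17=2.88) > F (31/19=1.63) > E (33/33=1.00)
Fill: take C (20 @ 243) → take A (13 @ 138) → take D (27 @ 193) → take B (17 @ 49) → take 4/19 of F → 6.53; 81/81 used.
Total value = 629.53

629.53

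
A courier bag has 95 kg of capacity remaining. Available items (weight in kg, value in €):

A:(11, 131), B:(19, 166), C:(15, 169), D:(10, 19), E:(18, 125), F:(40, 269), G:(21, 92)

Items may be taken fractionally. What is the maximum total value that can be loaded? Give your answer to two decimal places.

Sort by value per unit weight and fill in that order.
Order: A (131/11=11.91) > C (169/15=11.27) > B (166/19=8.74) > E (125/18=6.94) > F (269/40=6.72) > G (92/21=4.38) > D (19/10=1.90)
Fill: take A (11 @ 131) → take C (15 @ 169) → take B (19 @ 166) → take E (18 @ 125) → take 32/40 of F → 215.20; 95/95 used.
Total value = 806.20

806.20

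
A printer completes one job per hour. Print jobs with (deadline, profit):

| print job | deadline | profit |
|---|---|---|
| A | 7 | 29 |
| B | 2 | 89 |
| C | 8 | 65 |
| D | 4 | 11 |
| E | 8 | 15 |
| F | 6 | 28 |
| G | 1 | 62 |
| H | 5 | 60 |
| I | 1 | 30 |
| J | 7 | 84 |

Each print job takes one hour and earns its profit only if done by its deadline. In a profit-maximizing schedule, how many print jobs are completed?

8

Profit order: B=89 J=84 C=65 G=62 H=60 I=30 A=29 F=28 E=15 D=11
Assign: B→slot 2, J→slot 7, C→slot 8, G→slot 1, H→slot 5, I skipped, A→slot 6, F→slot 4, E→slot 3, D skipped.
Slots: [1:G] [2:B] [3:E] [4:F] [5:H] [6:A] [7:J] [8:C]
8 of 10 scheduled.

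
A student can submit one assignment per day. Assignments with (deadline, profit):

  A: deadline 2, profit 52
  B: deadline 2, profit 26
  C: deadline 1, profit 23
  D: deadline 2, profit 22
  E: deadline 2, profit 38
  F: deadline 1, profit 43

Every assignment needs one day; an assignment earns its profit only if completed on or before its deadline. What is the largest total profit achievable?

95

Profit order: A=52 F=43 E=38 B=26 C=23 D=22
Assign: A→slot 2, F→slot 1, E skipped, B skipped, C skipped, D skipped.
Slots: [1:F] [2:A]
Profit = 43 + 52 = 95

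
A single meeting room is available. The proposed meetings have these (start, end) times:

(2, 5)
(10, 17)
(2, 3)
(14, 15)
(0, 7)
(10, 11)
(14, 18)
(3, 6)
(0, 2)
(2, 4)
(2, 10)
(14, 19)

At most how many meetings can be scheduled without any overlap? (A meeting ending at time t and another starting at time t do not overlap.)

By end time: (0,2), (2,3), (2,4), (2,5), (3,6), (0,7), (2,10), (10,11), (14,15), (10,17), (14,18), (14,19).
Pick (0,2); next start ≥ 2 → (2,3); next start ≥ 3 → (3,6); next start ≥ 6 → (10,11); next start ≥ 11 → (14,15).
Selected 5 meetings.

5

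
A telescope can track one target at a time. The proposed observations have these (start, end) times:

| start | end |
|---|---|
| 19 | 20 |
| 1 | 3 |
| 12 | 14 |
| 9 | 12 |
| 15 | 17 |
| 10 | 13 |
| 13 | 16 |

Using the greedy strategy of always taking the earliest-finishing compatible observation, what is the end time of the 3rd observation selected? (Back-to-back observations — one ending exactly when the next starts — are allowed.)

Order by finish time; keep every interval that doesn't clash with the previous kept one.
Sorted by end: (1,3)  (9,12)  (10,13)  (12,14)  (13,16)  (15,17)  (19,20)
take (1,3); take (9,12); take (12,14); take (15,17); take (19,20).
Selected: (1,3) (9,12) (12,14) (15,17) (19,20)

14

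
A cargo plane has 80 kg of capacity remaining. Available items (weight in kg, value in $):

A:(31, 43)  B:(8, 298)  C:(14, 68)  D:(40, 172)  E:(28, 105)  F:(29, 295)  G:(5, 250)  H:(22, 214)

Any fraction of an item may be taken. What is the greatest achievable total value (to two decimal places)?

1133.60

Ratios (sorted): G 50.00, B 37.25, F 10.17, H 9.73, C 4.86, D 4.30, E 3.75, A 1.39
take G (5 @ 250); take B (8 @ 298); take F (29 @ 295); take H (22 @ 214); take C (14 @ 68); take 2/40 of D → 8.60. Capacity used 80/80.
Total value = 1133.60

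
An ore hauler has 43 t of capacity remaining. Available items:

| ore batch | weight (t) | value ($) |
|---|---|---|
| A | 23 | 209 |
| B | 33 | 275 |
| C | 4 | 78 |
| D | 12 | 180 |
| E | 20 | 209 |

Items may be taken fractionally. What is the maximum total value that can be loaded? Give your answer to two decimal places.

Sort by value per unit weight and fill in that order.
Order: C (78/4=19.50) > D (180/12=15.00) > E (209/20=10.45) > A (209/23=9.09) > B (275/33=8.33)
Fill: take C (4 @ 78) → take D (12 @ 180) → take E (20 @ 209) → take 7/23 of A → 63.61; 43/43 used.
Total value = 530.61

530.61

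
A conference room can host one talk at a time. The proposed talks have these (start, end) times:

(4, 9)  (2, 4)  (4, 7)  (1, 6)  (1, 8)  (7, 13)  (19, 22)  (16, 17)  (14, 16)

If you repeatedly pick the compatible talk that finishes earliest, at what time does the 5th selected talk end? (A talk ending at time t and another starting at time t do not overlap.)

17

By end time: (2,4), (1,6), (4,7), (1,8), (4,9), (7,13), (14,16), (16,17), (19,22).
Pick (2,4); next start ≥ 4 → (4,7); next start ≥ 7 → (7,13); next start ≥ 13 → (14,16); next start ≥ 16 → (16,17); next start ≥ 17 → (19,22).
Selected: (2,4) (4,7) (7,13) (14,16) (16,17) (19,22)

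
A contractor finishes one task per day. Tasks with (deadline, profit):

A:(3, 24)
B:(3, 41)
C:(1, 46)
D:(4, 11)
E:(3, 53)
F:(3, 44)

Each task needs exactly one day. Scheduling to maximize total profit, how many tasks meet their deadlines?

4

By profit: E(d3,53), C(d1,46), F(d3,44), B(d3,41), A(d3,24), D(d4,11)
E→slot 3; C→slot 1; F→slot 2; B skipped; A skipped; D→slot 4.
4 of 6 scheduled.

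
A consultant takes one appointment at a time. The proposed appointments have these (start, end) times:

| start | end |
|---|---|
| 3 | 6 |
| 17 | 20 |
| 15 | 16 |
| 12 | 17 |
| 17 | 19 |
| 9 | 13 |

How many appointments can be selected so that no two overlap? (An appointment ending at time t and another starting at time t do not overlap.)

4

Sort by end time and greedily take each interval whose start is ≥ the last chosen end.
By end time: (3,6), (9,13), (15,16), (12,17), (17,19), (17,20).
Pick (3,6); next start ≥ 6 → (9,13); next start ≥ 13 → (15,16); next start ≥ 16 → (17,19).
Selected 4 appointments.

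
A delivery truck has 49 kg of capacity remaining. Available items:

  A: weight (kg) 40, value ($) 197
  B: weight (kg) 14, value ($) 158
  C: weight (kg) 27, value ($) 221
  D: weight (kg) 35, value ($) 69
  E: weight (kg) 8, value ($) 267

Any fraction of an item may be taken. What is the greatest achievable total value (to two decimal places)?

646.00

Sort by value per unit weight and fill in that order.
Order: E (267/8=33.38) > B (158/14=11.29) > C (221/27=8.19) > A (197/40=4.92) > D (69/35=1.97)
Fill: take E (8 @ 267) → take B (14 @ 158) → take C (27 @ 221); 49/49 used.
Total value = 646.00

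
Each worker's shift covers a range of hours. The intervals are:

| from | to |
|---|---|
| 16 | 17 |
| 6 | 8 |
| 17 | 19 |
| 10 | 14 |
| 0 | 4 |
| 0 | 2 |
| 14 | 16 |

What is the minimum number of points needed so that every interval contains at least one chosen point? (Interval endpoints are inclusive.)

4

Sort by right endpoint; whenever an interval is uncovered, place a point at its right end.
Sorted: [0,2] [0,4] [6,8] [10,14] [14,16] [16,17] [17,19]
{[0,2],[0,4]} hit by 2; {[6,8]} hit by 8; {[10,14],[14,16]} hit by 14; {[16,17],[17,19]} hit by 17.
Points: 2, 8, 14, 17 (4 total).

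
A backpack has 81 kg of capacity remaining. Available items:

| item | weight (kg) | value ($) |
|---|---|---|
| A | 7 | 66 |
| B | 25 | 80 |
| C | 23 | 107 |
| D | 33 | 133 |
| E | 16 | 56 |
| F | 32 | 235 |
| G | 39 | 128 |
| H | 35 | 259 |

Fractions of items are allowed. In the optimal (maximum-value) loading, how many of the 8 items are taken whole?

3

Greedy by value/weight ratio, highest first.
Ratios (sorted): A 9.43, H 7.40, F 7.34, C 4.65, D 4.03, E 3.50, G 3.28, B 3.20
take A (7 @ 66); take H (35 @ 259); take F (32 @ 235); take 7/23 of C → 32.57. Capacity used 81/81.
3 item(s) taken whole; one partial (take 7/23 of C).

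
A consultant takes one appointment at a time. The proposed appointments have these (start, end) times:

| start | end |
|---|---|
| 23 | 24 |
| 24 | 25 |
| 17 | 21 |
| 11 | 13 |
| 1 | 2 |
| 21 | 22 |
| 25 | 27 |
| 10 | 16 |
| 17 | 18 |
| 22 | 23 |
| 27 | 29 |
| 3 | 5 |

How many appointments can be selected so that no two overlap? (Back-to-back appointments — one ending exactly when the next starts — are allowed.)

10

By end time: (1,2), (3,5), (11,13), (10,16), (17,18), (17,21), (21,22), (22,23), (23,24), (24,25), (25,27), (27,29).
Pick (1,2); next start ≥ 2 → (3,5); next start ≥ 5 → (11,13); next start ≥ 13 → (17,18); next start ≥ 18 → (21,22); next start ≥ 22 → (22,23); next start ≥ 23 → (23,24); next start ≥ 24 → (24,25); next start ≥ 25 → (25,27); next start ≥ 27 → (27,29).
Selected 10 appointments.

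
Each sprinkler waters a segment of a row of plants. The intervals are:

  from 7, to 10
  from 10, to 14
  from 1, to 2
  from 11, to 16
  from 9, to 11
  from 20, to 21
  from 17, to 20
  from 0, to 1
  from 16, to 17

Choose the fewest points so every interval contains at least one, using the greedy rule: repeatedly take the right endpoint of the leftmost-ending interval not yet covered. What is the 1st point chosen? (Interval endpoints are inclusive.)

1

Process intervals by earliest right end; each time one isn't hit yet, stab at its right endpoint.
Sorted: [0,1] [1,2] [7,10] [9,11] [10,14] [11,16] [16,17] [17,20] [20,21]
{[0,1],[1,2]} hit by 1; {[7,10],[9,11],[10,14]} hit by 10; {[11,16],[16,17]} hit by 16; {[17,20],[20,21]} hit by 20.
Points: 1, 10, 16, 20 (4 total).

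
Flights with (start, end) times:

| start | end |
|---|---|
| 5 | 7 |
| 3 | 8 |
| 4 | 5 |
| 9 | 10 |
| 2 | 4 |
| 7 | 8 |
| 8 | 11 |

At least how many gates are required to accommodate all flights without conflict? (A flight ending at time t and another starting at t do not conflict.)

2

Count concurrent intervals with a sweep; the peak is the room count.
starts: [2, 3, 4, 5, 7, 8, 9]
ends:   [4, 5, 7, 8, 8, 10, 11]
s2→1 s3→2  — peak 2.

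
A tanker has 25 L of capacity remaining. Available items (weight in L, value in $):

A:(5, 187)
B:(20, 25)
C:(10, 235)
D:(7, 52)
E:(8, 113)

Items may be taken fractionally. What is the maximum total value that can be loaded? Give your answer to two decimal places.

Sort by value per unit weight and fill in that order.
Order: A (187/5=37.40) > C (235/10=23.50) > E (113/8=14.12) > D (52/7=7.43) > B (25/20=1.25)
Fill: take A (5 @ 187) → take C (10 @ 235) → take E (8 @ 113) → take 2/7 of D → 14.86; 25/25 used.
Total value = 549.86

549.86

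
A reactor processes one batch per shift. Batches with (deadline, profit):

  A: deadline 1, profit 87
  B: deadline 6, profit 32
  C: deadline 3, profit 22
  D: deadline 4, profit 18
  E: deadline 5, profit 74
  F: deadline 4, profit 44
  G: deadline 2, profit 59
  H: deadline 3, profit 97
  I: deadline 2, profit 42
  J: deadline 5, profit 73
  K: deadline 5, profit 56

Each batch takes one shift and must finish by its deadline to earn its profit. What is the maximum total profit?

422

Sort by profit descending; place each in the latest free slot ≤ its deadline.
By profit: H(d3,97), A(d1,87), E(d5,74), J(d5,73), G(d2,59), K(d5,56), F(d4,44), I(d2,42), B(d6,32), C(d3,22), D(d4,18)
H→slot 3; A→slot 1; E→slot 5; J→slot 4; G→slot 2; K skipped; F skipped; I skipped; B→slot 6; C skipped; D skipped.
Profit = 87 + 59 + 97 + 73 + 74 + 32 = 422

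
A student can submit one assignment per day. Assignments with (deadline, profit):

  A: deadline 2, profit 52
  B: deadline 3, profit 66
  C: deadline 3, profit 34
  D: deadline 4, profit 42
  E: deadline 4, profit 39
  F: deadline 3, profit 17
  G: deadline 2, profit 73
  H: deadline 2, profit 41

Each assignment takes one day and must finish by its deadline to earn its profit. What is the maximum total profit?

233

Take jobs in profit order; each goes to the latest open slot no later than its deadline.
Profit order: G=73 B=66 A=52 D=42 H=41 E=39 C=34 F=17
Assign: G→slot 2, B→slot 3, A→slot 1, D→slot 4, H skipped, E skipped, C skipped, F skipped.
Slots: [1:A] [2:G] [3:B] [4:D]
Profit = 52 + 73 + 66 + 42 = 233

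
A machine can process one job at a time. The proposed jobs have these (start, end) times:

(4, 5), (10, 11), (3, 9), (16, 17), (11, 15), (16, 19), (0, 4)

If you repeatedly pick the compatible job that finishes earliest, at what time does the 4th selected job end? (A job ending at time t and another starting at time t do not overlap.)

Order by finish time; keep every interval that doesn't clash with the previous kept one.
Sorted by end: (0,4)  (4,5)  (3,9)  (10,11)  (11,15)  (16,17)  (16,19)
take (0,4); take (4,5); skip (3,9); take (10,11); take (11,15); take (16,17).
Selected: (0,4) (4,5) (10,11) (11,15) (16,17)

15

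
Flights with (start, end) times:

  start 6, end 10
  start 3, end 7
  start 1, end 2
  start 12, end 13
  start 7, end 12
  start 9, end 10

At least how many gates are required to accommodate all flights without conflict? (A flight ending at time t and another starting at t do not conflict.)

3

The answer is the maximum number of intervals overlapping at any instant.
Events (time:±→running): 1:+→1 2:-→0 3:+→1 6:+→2 7:-→1 7:+→2 9:+→3 … peak 3.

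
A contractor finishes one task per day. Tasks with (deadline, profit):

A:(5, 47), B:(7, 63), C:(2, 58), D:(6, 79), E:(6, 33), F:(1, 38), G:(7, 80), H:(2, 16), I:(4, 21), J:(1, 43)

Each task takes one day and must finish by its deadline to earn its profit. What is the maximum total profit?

Sort by profit descending; place each in the latest free slot ≤ its deadline.
By profit: G(d7,80), D(d6,79), B(d7,63), C(d2,58), A(d5,47), J(d1,43), F(d1,38), E(d6,33), I(d4,21), H(d2,16)
G→slot 7; D→slot 6; B→slot 5; C→slot 2; A→slot 4; J→slot 1; F skipped; E→slot 3; I skipped; H skipped.
Profit = 43 + 58 + 33 + 47 + 63 + 79 + 80 = 403

403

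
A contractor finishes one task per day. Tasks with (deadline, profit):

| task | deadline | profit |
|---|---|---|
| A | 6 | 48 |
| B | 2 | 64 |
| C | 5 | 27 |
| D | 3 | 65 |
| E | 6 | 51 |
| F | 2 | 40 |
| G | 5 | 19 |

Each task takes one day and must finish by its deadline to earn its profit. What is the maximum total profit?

295

Profit order: D=65 B=64 E=51 A=48 F=40 C=27 G=19
Assign: D→slot 3, B→slot 2, E→slot 6, A→slot 5, F→slot 1, C→slot 4, G skipped.
Slots: [1:F] [2:B] [3:D] [4:C] [5:A] [6:E]
Profit = 40 + 64 + 65 + 27 + 48 + 51 = 295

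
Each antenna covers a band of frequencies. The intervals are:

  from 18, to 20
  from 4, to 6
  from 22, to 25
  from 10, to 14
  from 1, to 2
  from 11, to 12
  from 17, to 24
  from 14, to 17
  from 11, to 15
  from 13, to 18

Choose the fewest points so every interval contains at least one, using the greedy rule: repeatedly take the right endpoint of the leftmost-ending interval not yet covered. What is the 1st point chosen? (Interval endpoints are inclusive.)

Process intervals by earliest right end; each time one isn't hit yet, stab at its right endpoint.
Sorted: [1,2] [4,6] [11,12] [10,14] [11,15] [14,17] [13,18] [18,20] [17,24] [22,25]
{[1,2]} hit by 2; {[4,6]} hit by 6; {[11,12],[10,14],[11,15]} hit by 12; {[14,17],[13,18]} hit by 17; {[18,20],[17,24]} hit by 20; {[22,25]} hit by 25.
Points: 2, 6, 12, 17, 20, 25 (6 total).

2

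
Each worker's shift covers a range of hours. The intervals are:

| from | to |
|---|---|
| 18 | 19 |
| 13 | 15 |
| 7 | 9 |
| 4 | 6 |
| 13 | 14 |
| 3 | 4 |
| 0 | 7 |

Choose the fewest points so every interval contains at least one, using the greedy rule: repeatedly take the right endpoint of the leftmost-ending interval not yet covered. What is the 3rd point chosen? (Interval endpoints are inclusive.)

Sort by right endpoint; whenever an interval is uncovered, place a point at its right end.
By right end: [3,4]  [4,6]  [0,7]  [7,9]  [13,14]  [13,15]  [18,19]
[3,4] uncovered → point at 4; [7,9] uncovered → point at 9; [13,14] uncovered → point at 14; [18,19] uncovered → point at 19.
Points: 4, 9, 14, 19 (4 total).

14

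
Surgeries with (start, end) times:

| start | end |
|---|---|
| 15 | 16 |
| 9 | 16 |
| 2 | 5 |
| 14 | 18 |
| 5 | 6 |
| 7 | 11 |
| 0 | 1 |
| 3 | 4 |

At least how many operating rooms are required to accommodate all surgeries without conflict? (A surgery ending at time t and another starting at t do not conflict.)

Events (time:±→running): 0:+→1 1:-→0 2:+→1 3:+→2 4:-→1 5:-→0 5:+→1 6:-→0 7:+→1 9:+→2 11:-→1 14:+→2 15:+→3 … peak 3.

3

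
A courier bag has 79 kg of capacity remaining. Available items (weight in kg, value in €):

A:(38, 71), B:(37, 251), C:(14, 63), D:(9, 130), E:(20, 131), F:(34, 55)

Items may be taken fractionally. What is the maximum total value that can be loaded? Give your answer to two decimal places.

570.50

Greedy by value/weight ratio, highest first.
Ratios (sorted): D 14.44, B 6.78, E 6.55, C 4.50, A 1.87, F 1.62
take D (9 @ 130); take B (37 @ 251); take E (20 @ 131); take 13/14 of C → 58.50. Capacity used 79/79.
Total value = 570.50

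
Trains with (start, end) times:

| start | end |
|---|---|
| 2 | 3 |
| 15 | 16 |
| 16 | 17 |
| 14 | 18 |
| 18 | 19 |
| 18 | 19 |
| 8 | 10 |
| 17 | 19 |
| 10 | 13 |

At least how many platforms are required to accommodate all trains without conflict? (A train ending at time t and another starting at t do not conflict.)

3

Events (time:±→running): 2:+→1 3:-→0 8:+→1 10:-→0 10:+→1 13:-→0 14:+→1 15:+→2 16:-→1 16:+→2 17:-→1 17:+→2 18:-→1 18:+→2 18:+→3 … peak 3.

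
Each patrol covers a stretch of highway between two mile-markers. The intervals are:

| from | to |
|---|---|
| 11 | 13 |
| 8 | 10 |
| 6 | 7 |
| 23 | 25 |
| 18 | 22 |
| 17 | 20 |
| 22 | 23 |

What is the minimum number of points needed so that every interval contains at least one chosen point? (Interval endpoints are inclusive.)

Process intervals by earliest right end; each time one isn't hit yet, stab at its right endpoint.
Sorted: [6,7] [8,10] [11,13] [17,20] [18,22] [22,23] [23,25]
{[6,7]} hit by 7; {[8,10]} hit by 10; {[11,13]} hit by 13; {[17,20],[18,22]} hit by 20; {[22,23],[23,25]} hit by 23.
Points: 7, 10, 13, 20, 23 (5 total).

5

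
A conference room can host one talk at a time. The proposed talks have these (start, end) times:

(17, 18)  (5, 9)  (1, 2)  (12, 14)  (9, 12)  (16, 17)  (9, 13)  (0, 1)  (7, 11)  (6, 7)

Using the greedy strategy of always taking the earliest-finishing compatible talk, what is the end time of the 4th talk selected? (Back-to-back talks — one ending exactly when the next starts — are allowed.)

11

Order by finish time; keep every interval that doesn't clash with the previous kept one.
Sorted by end: (0,1)  (1,2)  (6,7)  (5,9)  (7,11)  (9,12)  (9,13)  (12,14)  (16,17)  (17,18)
take (0,1); take (1,2); take (6,7); take (7,11); skip (9,12); skip (9,13); take (12,14); take (16,17); take (17,18).
Selected: (0,1) (1,2) (6,7) (7,11) (12,14) (16,17) (17,18)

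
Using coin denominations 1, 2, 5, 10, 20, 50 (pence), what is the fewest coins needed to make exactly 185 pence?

6

185 = 3×50 + 1×20 + 1×10 + 1×5
Total coins = 3 + 1 + 1 + 1 = 6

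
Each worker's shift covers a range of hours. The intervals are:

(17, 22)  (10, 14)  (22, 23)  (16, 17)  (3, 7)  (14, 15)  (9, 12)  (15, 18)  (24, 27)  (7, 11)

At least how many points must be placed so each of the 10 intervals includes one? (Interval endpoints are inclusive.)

By right end: [3,7]  [7,11]  [9,12]  [10,14]  [14,15]  [16,17]  [15,18]  [17,22]  [22,23]  [24,27]
[3,7] uncovered → point at 7; [9,12] uncovered → point at 12; [14,15] uncovered → point at 15; [16,17] uncovered → point at 17; [22,23] uncovered → point at 23; [24,27] uncovered → point at 27.
Points: 7, 12, 15, 17, 23, 27 (6 total).

6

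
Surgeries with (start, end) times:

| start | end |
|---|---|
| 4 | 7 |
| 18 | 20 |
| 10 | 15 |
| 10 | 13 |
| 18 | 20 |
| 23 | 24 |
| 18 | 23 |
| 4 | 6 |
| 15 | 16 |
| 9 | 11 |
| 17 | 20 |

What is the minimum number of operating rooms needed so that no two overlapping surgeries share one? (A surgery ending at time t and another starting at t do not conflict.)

The answer is the maximum number of intervals overlapping at any instant.
starts: [4, 4, 9, 10, 10, 15, 17, 18, 18, 18, 23]
ends:   [6, 7, 11, 13, 15, 16, 20, 20, 20, 23, 24]
s4→1 s4→2 e6→1 e7→0 s9→1 s10→2 s10→3 e11→2 e13→1 e15→0 s15→1 e16→0 s17→1 s18→2 s18→3 s18→4  — peak 4.

4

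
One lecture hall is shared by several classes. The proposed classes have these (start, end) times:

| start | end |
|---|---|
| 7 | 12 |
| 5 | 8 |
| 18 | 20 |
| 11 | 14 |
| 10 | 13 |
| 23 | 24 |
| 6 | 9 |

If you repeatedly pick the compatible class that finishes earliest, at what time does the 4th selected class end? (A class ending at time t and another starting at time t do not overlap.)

By end time: (5,8), (6,9), (7,12), (10,13), (11,14), (18,20), (23,24).
Pick (5,8); next start ≥ 8 → (10,13); next start ≥ 13 → (18,20); next start ≥ 20 → (23,24).
Selected: (5,8) (10,13) (18,20) (23,24)

24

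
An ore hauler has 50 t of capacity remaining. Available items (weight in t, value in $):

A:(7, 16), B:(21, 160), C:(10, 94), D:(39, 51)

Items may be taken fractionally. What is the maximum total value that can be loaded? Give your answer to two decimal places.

Order: C (94/10=9.40) > B (160/21=7.62) > A (16/7=2.29) > D (51/39=1.31)
Fill: take C (10 @ 94) → take B (21 @ 160) → take A (7 @ 16) → take 12/39 of D → 15.69; 50/50 used.
Total value = 285.69

285.69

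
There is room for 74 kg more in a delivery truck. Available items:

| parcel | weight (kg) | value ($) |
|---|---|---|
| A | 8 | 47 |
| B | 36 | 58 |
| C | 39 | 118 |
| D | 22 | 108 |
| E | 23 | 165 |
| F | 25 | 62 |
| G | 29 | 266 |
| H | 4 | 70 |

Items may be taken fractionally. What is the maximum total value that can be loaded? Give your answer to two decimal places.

Greedy by value/weight ratio, highest first.
Order: H (70/4=17.50) > G (266/29=9.17) > E (165/23=7.17) > A (47/8=5.88) > D (108/22=4.91) > C (118/39=3.03) > F (62/25=2.48) > B (58/36=1.61)
Fill: take H (4 @ 70) → take G (29 @ 266) → take E (23 @ 165) → take A (8 @ 47) → take 10/22 of D → 49.09; 74/74 used.
Total value = 597.09

597.09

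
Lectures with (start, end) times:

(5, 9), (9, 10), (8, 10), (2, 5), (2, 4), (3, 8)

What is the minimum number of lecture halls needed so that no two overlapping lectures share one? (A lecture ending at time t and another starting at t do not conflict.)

Events (time:±→running): 2:+→1 2:+→2 3:+→3 … peak 3.

3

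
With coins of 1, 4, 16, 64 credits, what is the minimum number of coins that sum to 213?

6

Use the largest denomination that fits, subtract, and repeat.
213 = 3×64 + 1×16 + 1×4 + 1×1
Total coins = 3 + 1 + 1 + 1 = 6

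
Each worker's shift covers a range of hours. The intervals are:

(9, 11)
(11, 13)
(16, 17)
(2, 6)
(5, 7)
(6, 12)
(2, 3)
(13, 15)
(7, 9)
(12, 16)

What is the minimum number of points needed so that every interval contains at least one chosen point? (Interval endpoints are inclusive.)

5

Sort by right endpoint; whenever an interval is uncovered, place a point at its right end.
By right end: [2,3]  [2,6]  [5,7]  [7,9]  [9,11]  [6,12]  [11,13]  [13,15]  [12,16]  [16,17]
[2,3] uncovered → point at 3; [5,7] uncovered → point at 7; [9,11] uncovered → point at 11; [13,15] uncovered → point at 15; [16,17] uncovered → point at 17.
Points: 3, 7, 11, 15, 17 (5 total).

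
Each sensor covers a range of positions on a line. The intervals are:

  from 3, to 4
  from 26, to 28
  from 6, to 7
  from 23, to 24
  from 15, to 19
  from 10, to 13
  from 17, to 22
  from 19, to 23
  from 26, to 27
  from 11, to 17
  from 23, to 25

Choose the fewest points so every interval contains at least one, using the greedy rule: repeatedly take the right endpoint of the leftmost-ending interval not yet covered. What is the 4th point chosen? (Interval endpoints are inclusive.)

By right end: [3,4]  [6,7]  [10,13]  [11,17]  [15,19]  [17,22]  [19,23]  [23,24]  [23,25]  [26,27]  [26,28]
[3,4] uncovered → point at 4; [6,7] uncovered → point at 7; [10,13] uncovered → point at 13; [15,19] uncovered → point at 19; [23,24] uncovered → point at 24; [26,27] uncovered → point at 27.
Points: 4, 7, 13, 19, 24, 27 (6 total).

19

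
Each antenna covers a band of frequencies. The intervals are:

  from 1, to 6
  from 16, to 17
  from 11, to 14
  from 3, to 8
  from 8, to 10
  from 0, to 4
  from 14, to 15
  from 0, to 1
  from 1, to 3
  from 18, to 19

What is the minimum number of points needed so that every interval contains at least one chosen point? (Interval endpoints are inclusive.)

5

By right end: [0,1]  [1,3]  [0,4]  [1,6]  [3,8]  [8,10]  [11,14]  [14,15]  [16,17]  [18,19]
[0,1] uncovered → point at 1; [3,8] uncovered → point at 8; [11,14] uncovered → point at 14; [16,17] uncovered → point at 17; [18,19] uncovered → point at 19.
Points: 1, 8, 14, 17, 19 (5 total).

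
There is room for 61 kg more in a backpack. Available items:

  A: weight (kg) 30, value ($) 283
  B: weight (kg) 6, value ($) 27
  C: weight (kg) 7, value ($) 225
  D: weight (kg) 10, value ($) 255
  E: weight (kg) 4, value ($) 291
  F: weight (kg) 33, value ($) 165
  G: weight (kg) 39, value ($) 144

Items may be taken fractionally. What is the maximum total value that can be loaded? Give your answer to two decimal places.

Greedy by value/weight ratio, highest first.
Ratios (sorted): E 72.75, C 32.14, D 25.50, A 9.43, F 5.00, B 4.50, G 3.69
take E (4 @ 291); take C (7 @ 225); take D (10 @ 255); take A (30 @ 283); take 10/33 of F → 50.00. Capacity used 61/61.
Total value = 1104.00

1104.00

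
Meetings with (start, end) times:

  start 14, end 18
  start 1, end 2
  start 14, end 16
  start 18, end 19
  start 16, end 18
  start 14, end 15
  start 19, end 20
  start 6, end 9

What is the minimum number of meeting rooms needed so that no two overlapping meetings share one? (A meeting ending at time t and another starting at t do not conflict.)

Events (time:±→running): 1:+→1 2:-→0 6:+→1 9:-→0 14:+→1 14:+→2 14:+→3 … peak 3.

3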